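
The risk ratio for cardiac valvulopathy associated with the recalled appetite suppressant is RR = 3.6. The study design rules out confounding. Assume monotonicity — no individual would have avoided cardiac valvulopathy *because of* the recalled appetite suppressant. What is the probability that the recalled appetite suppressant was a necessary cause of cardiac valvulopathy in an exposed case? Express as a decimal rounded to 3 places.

PN ≈ 0.722

Under exogeneity and monotonicity, PN = (RR − 1) / RR = 1 − 1/RR.
PN = (3.6 − 1) / 3.6 = 2.6 / 3.6 ≈ 0.7222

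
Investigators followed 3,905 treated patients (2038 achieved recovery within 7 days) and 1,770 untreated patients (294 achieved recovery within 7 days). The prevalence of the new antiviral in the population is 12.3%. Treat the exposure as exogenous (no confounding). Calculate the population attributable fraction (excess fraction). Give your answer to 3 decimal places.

p₁ = P(outcome | exposed) = 2038/3905 = 0.5219
p₀ = P(outcome | unexposed) = 294/1770 = 0.1661
Overall risk P(Y=1) = π·p₁ + (1−π)·p₀ = 0.123×0.5219 + 0.877×0.1661 = 0.20986.
Under exogeneity, PAF = [P(Y=1) − p₀] / P(Y=1).
PAF = (0.20986 − 0.1661) / 0.20986 ≈ 0.2085

PAF ≈ 0.209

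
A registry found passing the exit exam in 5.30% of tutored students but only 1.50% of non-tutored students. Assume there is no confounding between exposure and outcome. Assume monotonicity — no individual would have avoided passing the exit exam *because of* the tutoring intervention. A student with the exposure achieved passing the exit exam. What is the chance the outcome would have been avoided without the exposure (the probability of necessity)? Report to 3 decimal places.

p₁ = 0.053, p₀ = 0.015.
Under exogeneity and monotonicity, PN = (p₁ − p₀) / p₁.
PN = (0.053 − 0.015) / 0.053 = 0.038 / 0.053 ≈ 0.7170

PN ≈ 0.717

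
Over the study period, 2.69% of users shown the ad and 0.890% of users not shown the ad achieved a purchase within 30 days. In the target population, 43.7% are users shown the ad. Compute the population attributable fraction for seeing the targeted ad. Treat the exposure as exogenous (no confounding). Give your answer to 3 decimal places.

PAF ≈ 0.469

p₁ = 0.0269, p₀ = 0.0089.
Overall risk P(Y=1) = π·p₁ + (1−π)·p₀ = 0.437×0.0269 + 0.563×0.0089 = 0.016766.
Under exogeneity, PAF = [P(Y=1) − p₀] / P(Y=1).
PAF = (0.016766 − 0.0089) / 0.016766 ≈ 0.4692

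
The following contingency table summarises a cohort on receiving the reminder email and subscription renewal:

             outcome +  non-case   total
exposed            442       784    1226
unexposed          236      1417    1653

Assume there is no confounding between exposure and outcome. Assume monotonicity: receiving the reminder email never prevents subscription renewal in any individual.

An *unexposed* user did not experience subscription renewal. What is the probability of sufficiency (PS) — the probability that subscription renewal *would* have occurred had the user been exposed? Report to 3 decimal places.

PS ≈ 0.254

p₁ = P(outcome | exposed) = 442/1226 = 0.36052
p₀ = P(outcome | unexposed) = 236/1653 = 0.14277
Under exogeneity and monotonicity, PS = (p₁ − p₀)/(1 − p₀).
PS = (0.36052 − 0.14277) / 0.85723 ≈ 0.2540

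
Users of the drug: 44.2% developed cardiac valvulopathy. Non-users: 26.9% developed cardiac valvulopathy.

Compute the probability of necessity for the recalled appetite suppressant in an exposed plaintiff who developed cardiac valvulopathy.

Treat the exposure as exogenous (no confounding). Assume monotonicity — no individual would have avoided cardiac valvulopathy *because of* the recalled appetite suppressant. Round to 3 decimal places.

p₁ = 0.442, p₀ = 0.269.
Under exogeneity and monotonicity, PN = (p₁ − p₀) / p₁.
PN = (0.442 − 0.269) / 0.442 = 0.173 / 0.442 ≈ 0.3914

PN ≈ 0.391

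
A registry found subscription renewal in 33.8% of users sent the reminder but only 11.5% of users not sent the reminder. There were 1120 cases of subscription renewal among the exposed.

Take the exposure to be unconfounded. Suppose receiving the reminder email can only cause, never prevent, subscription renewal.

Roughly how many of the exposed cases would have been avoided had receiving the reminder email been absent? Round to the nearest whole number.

p₁ = 0.338, p₀ = 0.115.
PN = (p₁ − p₀)/p₁ = (0.338 − 0.115) / 0.338 ≈ 0.65976.
Attributable cases ≈ PN × (exposed cases) = 0.65976 × 1120 ≈ 738.93.

about 739 cases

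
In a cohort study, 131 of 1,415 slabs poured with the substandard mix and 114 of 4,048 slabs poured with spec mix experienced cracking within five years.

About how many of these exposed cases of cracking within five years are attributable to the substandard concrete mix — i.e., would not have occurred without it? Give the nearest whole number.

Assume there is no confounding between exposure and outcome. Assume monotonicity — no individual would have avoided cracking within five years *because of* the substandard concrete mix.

p₁ = P(outcome | exposed) = 131/1415 = 0.09258
p₀ = P(outcome | unexposed) = 114/4048 = 0.028162
PN = (p₁ − p₀)/p₁ = (0.09258 − 0.028162) / 0.09258 ≈ 0.69581.
Attributable cases ≈ PN × (exposed cases) = 0.69581 × 131 ≈ 91.15.

about 91 cases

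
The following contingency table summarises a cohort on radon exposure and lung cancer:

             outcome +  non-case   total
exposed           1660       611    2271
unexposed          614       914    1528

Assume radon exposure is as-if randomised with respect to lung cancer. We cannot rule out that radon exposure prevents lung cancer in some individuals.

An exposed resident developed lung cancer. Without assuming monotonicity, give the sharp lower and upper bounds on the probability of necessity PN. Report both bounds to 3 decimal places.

p₁ = P(outcome | exposed) = 1660/2271 = 0.73096
p₀ = P(outcome | unexposed) = 614/1528 = 0.40183
Under exogeneity alone the bounds on PN are max{0,(p₁−p₀)/p₁} ≤ PN ≤ min{1,(1−p₀)/p₁}.
  lower = (p₁ − p₀)/p₁ = 0.32912 / 0.73096 ≈ 0.4503
  upper = min{1, (1 − p₀)/p₁} = 0.59817 / 0.73096 ≈ 0.8183

0.450 ≤ PN ≤ 0.818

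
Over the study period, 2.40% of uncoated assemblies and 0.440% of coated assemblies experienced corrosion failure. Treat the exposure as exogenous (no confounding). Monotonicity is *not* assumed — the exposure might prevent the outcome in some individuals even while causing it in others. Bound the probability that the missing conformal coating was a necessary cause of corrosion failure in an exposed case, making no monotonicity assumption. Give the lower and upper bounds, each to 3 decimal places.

0.817 ≤ PN ≤ 1.000

p₁ = 0.024, p₀ = 0.0044.
Under exogeneity alone the bounds on PN are max{0,(p₁−p₀)/p₁} ≤ PN ≤ min{1,(1−p₀)/p₁}.
  lower = (p₁ − p₀)/p₁ = 0.0196 / 0.024 ≈ 0.8167
  upper = min{1, (1 − p₀)/p₁} = 0.9956 / 0.024 ≈ 41.4833 → capped at 1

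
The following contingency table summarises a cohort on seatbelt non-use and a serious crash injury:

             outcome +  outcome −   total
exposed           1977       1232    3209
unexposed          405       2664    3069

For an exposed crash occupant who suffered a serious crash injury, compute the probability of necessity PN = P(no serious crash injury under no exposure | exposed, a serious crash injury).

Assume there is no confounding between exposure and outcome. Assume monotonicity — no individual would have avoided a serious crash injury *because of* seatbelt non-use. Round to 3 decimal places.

PN ≈ 0.786

p₁ = P(outcome | exposed) = 1977/3209 = 0.61608
p₀ = P(outcome | unexposed) = 405/3069 = 0.13196
Under exogeneity and monotonicity, PN = (p₁ − p₀) / p₁.
PN = (0.61608 − 0.13196) / 0.61608 = 0.48411 / 0.61608 ≈ 0.7858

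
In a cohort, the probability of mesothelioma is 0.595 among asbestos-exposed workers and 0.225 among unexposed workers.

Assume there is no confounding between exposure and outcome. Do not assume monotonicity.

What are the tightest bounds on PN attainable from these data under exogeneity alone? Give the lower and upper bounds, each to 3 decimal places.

Let p₁ = 0.595, p₀ = 0.225.
Under exogeneity alone the bounds on PN are max{0,(p₁−p₀)/p₁} ≤ PN ≤ min{1,(1−p₀)/p₁}.
  lower = (p₁ − p₀)/p₁ = 0.37 / 0.595 ≈ 0.6218
  upper = min{1, (1 − p₀)/p₁} = 0.775 / 0.595 ≈ 1.3025 → capped at 1

0.622 ≤ PN ≤ 1.000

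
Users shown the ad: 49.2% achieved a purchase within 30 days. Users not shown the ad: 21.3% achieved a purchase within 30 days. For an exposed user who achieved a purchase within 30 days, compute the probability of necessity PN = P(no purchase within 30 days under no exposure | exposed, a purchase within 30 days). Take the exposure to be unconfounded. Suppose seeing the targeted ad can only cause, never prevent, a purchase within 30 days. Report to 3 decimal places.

p₁ = 0.492, p₀ = 0.213.
Under exogeneity and monotonicity, PN = (p₁ − p₀) / p₁.
PN = (0.492 − 0.213) / 0.492 = 0.279 / 0.492 ≈ 0.5671

PN ≈ 0.567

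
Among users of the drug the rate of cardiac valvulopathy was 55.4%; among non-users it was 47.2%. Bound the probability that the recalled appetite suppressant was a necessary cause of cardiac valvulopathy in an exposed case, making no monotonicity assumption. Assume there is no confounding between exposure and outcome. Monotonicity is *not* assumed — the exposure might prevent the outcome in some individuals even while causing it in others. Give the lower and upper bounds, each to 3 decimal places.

p₁ = 0.554, p₀ = 0.472.
Under exogeneity alone the bounds on PN are max{0,(p₁−p₀)/p₁} ≤ PN ≤ min{1,(1−p₀)/p₁}.
  lower = (p₁ − p₀)/p₁ = 0.082 / 0.554 ≈ 0.1480
  upper = min{1, (1 − p₀)/p₁} = 0.528 / 0.554 ≈ 0.9531

0.148 ≤ PN ≤ 0.953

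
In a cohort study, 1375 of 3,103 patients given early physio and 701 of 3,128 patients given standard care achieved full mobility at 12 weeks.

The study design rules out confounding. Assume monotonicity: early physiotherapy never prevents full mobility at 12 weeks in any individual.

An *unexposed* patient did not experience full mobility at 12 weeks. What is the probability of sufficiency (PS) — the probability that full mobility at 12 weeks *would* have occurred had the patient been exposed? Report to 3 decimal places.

p₁ = P(outcome | exposed) = 1375/3103 = 0.44312
p₀ = P(outcome | unexposed) = 701/3128 = 0.2241
Under exogeneity and monotonicity, PS = (p₁ − p₀) / (1 − p₀).
PS = (0.44312 − 0.2241) / (1 − 0.2241) = 0.21901 / 0.7759 ≈ 0.2823

PS ≈ 0.282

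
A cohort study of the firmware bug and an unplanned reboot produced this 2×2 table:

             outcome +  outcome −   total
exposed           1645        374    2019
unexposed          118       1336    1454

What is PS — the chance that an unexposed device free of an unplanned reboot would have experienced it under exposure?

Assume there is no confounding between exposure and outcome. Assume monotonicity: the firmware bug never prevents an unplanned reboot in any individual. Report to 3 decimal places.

PS ≈ 0.798

p₁ = P(outcome | exposed) = 1645/2019 = 0.81476
p₀ = P(outcome | unexposed) = 118/1454 = 0.081155
Under exogeneity and monotonicity, PS = (p₁ − p₀)/(1 − p₀).
PS = (0.81476 − 0.081155) / 0.91884 ≈ 0.7984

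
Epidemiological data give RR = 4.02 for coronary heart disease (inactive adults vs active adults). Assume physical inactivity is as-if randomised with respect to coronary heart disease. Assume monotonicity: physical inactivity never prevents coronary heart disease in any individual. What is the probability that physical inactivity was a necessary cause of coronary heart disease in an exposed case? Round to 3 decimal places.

Under exogeneity and monotonicity, PN = (RR − 1) / RR = 1 − 1/RR.
PN = (4.02 − 1) / 4.02 = 3.02 / 4.02 ≈ 0.7512

PN ≈ 0.751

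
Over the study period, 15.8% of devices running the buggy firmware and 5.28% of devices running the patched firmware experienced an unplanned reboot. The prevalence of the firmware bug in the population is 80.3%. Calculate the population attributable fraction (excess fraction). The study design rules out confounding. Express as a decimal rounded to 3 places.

p₁ = 0.158, p₀ = 0.0528.
Overall risk P(Y=1) = π·p₁ + (1−π)·p₀ = 0.803×0.158 + 0.197×0.0528 = 0.13728.
Under exogeneity, PAF = [P(Y=1) − p₀] / P(Y=1).
PAF = (0.13728 − 0.0528) / 0.13728 ≈ 0.6154

PAF ≈ 0.615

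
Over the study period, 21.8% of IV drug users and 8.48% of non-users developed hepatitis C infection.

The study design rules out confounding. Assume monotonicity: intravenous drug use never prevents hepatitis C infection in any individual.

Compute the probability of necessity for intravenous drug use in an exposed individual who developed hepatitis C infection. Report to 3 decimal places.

p₁ = 0.218, p₀ = 0.0848.
Under exogeneity and monotonicity, PN = (p₁ − p₀) / p₁.
PN = (0.218 − 0.0848) / 0.218 = 0.1332 / 0.218 ≈ 0.6110

PN ≈ 0.611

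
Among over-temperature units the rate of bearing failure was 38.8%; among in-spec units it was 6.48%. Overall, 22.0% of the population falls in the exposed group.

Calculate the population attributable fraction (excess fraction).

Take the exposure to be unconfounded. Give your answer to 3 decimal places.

PAF ≈ 0.523

p₁ = 0.388, p₀ = 0.0648.
Overall risk P(Y=1) = π·p₁ + (1−π)·p₀ = 0.22×0.388 + 0.78×0.0648 = 0.1359.
Under exogeneity, PAF = [P(Y=1) − p₀] / P(Y=1).
PAF = (0.1359 − 0.0648) / 0.1359 ≈ 0.5232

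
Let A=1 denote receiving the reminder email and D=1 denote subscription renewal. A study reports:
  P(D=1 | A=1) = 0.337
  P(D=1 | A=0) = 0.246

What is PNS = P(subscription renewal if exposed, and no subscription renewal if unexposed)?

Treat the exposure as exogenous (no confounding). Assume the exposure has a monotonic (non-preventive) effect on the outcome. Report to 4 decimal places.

PNS ≈ 0.0910

Let p₁ = 0.337, p₀ = 0.246.
Under exogeneity and monotonicity, PNS = p₁ − p₀.
PNS = 0.337 − 0.246 = 0.091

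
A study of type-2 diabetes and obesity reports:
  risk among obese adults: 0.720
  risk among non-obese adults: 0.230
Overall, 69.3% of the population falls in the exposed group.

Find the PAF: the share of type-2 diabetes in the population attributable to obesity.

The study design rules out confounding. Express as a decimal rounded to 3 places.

PAF ≈ 0.596

Let p₁ = 0.72, p₀ = 0.23.
Overall risk P(Y=1) = π·p₁ + (1−π)·p₀ = 0.693×0.72 + 0.307×0.23 = 0.56957.
Under exogeneity, PAF = [P(Y=1) − p₀] / P(Y=1).
PAF = (0.56957 − 0.23) / 0.56957 ≈ 0.5962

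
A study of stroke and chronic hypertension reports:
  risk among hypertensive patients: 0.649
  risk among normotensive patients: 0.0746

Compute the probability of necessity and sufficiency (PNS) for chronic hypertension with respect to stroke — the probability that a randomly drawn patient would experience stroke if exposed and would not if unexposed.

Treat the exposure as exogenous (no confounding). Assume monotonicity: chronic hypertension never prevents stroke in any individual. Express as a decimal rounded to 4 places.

PNS ≈ 0.5744

Let p₁ = 0.649, p₀ = 0.0746.
Under exogeneity and monotonicity, PNS = p₁ − p₀.
PNS = 0.649 − 0.0746 = 0.5744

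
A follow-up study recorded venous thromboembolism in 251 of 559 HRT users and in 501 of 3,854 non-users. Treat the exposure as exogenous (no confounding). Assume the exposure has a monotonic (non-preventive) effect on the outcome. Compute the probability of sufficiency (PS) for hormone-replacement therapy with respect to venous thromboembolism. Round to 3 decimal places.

p₁ = P(outcome | exposed) = 251/559 = 0.44902
p₀ = P(outcome | unexposed) = 501/3854 = 0.12999
Under exogeneity and monotonicity, PS = (p₁ − p₀) / (1 − p₀).
PS = (0.44902 − 0.12999) / (1 − 0.12999) = 0.31902 / 0.87001 ≈ 0.3667

PS ≈ 0.367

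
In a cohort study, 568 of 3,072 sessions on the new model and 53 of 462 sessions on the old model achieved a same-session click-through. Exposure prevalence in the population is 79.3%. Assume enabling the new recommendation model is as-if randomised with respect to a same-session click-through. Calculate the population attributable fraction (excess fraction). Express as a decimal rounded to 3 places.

PAF ≈ 0.327

p₁ = P(outcome | exposed) = 568/3072 = 0.1849
p₀ = P(outcome | unexposed) = 53/462 = 0.11472
Overall risk P(Y=1) = π·p₁ + (1−π)·p₀ = 0.793×0.1849 + 0.207×0.11472 = 0.17037.
Under exogeneity, PAF = [P(Y=1) − p₀] / P(Y=1).
PAF = (0.17037 − 0.11472) / 0.17037 ≈ 0.3266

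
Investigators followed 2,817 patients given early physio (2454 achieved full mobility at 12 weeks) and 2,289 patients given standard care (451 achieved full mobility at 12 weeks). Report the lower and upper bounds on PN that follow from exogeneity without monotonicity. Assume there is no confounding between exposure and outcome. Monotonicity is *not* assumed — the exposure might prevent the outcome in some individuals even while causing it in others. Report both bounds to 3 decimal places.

p₁ = P(outcome | exposed) = 2454/2817 = 0.87114
p₀ = P(outcome | unexposed) = 451/2289 = 0.19703
Under exogeneity alone the bounds on PN are max{0,(p₁−p₀)/p₁} ≤ PN ≤ min{1,(1−p₀)/p₁}.
  lower = (p₁ − p₀)/p₁ = 0.67411 / 0.87114 ≈ 0.7738
  upper = min{1, (1 − p₀)/p₁} = 0.80297 / 0.87114 ≈ 0.9217

0.774 ≤ PN ≤ 0.922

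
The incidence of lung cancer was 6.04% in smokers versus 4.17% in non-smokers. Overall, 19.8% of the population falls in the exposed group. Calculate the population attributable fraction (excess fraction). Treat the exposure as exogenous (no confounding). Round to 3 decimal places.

PAF ≈ 0.082

p₁ = 0.0604, p₀ = 0.0417.
Overall risk P(Y=1) = π·p₁ + (1−π)·p₀ = 0.198×0.0604 + 0.802×0.0417 = 0.045403.
Under exogeneity, PAF = [P(Y=1) − p₀] / P(Y=1).
PAF = (0.045403 − 0.0417) / 0.045403 ≈ 0.0816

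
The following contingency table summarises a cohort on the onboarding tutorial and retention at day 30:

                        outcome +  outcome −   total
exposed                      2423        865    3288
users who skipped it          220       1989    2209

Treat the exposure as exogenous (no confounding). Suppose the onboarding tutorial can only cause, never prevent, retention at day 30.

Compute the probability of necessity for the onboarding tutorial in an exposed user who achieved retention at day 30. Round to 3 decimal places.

PN ≈ 0.865

p₁ = P(outcome | exposed) = 2423/3288 = 0.73692
p₀ = P(outcome | unexposed) = 220/2209 = 0.099593
Under exogeneity and monotonicity, PN = (p₁ − p₀) / p₁.
PN = (0.73692 − 0.099593) / 0.73692 = 0.63733 / 0.73692 ≈ 0.8649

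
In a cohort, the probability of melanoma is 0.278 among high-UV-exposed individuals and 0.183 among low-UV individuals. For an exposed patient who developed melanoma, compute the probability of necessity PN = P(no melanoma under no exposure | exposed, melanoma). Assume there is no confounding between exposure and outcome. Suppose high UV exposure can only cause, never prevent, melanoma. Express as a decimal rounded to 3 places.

Let p₁ = 0.278, p₀ = 0.183.
Under exogeneity and monotonicity, PN = (p₁ − p₀) / p₁.
PN = (0.278 − 0.183) / 0.278 = 0.095 / 0.278 ≈ 0.3417

PN ≈ 0.342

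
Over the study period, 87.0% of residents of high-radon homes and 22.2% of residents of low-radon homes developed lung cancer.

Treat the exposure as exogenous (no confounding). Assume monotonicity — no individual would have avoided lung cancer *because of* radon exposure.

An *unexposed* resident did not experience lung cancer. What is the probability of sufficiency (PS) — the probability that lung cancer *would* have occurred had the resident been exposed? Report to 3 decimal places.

p₁ = 0.87, p₀ = 0.222.
Under exogeneity and monotonicity, PS = (p₁ − p₀) / (1 − p₀).
PS = (0.87 − 0.222) / (1 − 0.222) = 0.648 / 0.778 ≈ 0.8329

PS ≈ 0.833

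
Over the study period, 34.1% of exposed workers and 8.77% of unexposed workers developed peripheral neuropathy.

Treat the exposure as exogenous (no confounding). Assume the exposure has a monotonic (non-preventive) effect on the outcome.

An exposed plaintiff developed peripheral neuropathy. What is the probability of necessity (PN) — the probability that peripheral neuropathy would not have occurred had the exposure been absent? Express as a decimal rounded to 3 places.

PN ≈ 0.743

p₁ = 0.341, p₀ = 0.0877.
Under exogeneity and monotonicity, PN = (p₁ − p₀) / p₁.
PN = (0.341 − 0.0877) / 0.341 = 0.2533 / 0.341 ≈ 0.7428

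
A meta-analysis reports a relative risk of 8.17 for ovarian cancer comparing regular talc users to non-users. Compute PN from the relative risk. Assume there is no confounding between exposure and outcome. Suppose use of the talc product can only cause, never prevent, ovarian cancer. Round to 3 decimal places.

PN ≈ 0.878

Under exogeneity and monotonicity, PN = (RR − 1) / RR = 1 − 1/RR.
PN = (8.17 − 1) / 8.17 = 7.17 / 8.17 ≈ 0.8776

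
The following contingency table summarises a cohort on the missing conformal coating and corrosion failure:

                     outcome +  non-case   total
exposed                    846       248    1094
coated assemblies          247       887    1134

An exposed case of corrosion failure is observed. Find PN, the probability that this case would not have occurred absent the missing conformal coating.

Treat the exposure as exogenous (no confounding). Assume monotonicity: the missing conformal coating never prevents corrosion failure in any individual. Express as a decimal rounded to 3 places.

PN ≈ 0.718

p₁ = P(outcome | exposed) = 846/1094 = 0.77331
p₀ = P(outcome | unexposed) = 247/1134 = 0.21781
Under exogeneity and monotonicity, PN = (p₁ − p₀) / p₁.
PN = (0.77331 − 0.21781) / 0.77331 = 0.5555 / 0.77331 ≈ 0.7183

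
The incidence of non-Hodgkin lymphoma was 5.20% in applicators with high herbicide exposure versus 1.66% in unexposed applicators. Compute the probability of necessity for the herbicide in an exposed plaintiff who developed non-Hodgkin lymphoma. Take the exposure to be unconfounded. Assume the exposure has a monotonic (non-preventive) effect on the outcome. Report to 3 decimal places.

p₁ = 0.052, p₀ = 0.0166.
Under exogeneity and monotonicity, PN = (p₁ − p₀) / p₁.
PN = (0.052 − 0.0166) / 0.052 = 0.0354 / 0.052 ≈ 0.6808

PN ≈ 0.681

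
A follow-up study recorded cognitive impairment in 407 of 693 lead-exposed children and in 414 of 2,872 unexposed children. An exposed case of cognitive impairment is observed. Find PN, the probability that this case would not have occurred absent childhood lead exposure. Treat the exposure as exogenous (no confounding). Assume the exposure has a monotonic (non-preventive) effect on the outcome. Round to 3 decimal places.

PN ≈ 0.755

p₁ = P(outcome | exposed) = 407/693 = 0.5873
p₀ = P(outcome | unexposed) = 414/2872 = 0.14415
Under exogeneity and monotonicity, PN = (p₁ − p₀) / p₁.
PN = (0.5873 − 0.14415) / 0.5873 = 0.44315 / 0.5873 ≈ 0.7546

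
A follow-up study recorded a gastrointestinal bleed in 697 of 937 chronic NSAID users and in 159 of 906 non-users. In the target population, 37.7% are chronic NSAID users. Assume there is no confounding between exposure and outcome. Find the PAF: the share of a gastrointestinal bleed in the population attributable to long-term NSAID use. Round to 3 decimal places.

PAF ≈ 0.550

p₁ = P(outcome | exposed) = 697/937 = 0.74386
p₀ = P(outcome | unexposed) = 159/906 = 0.1755
Overall risk P(Y=1) = π·p₁ + (1−π)·p₀ = 0.377×0.74386 + 0.623×0.1755 = 0.38977.
Under exogeneity, PAF = [P(Y=1) − p₀] / P(Y=1).
PAF = (0.38977 − 0.1755) / 0.38977 ≈ 0.5497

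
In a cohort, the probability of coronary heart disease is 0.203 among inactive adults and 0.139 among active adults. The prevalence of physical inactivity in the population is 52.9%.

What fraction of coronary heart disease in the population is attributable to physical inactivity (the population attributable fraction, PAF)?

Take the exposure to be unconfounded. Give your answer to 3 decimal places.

Let p₁ = 0.203, p₀ = 0.139.
Overall risk P(Y=1) = π·p₁ + (1−π)·p₀ = 0.529×0.203 + 0.471×0.139 = 0.17286.
Under exogeneity, PAF = [P(Y=1) − p₀] / P(Y=1).
PAF = (0.17286 − 0.139) / 0.17286 ≈ 0.1959

PAF ≈ 0.196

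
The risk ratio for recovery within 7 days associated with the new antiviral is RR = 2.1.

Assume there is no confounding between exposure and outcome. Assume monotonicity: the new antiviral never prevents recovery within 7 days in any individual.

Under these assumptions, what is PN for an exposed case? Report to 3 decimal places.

PN ≈ 0.524

Under exogeneity and monotonicity, PN = (RR − 1) / RR = 1 − 1/RR.
PN = (2.1 − 1) / 2.1 = 1.1 / 2.1 ≈ 0.5238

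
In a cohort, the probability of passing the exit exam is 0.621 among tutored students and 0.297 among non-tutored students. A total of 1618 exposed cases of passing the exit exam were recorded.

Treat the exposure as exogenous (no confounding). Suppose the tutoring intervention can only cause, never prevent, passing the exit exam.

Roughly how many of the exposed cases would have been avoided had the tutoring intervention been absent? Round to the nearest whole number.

about 844 cases

Let p₁ = 0.621, p₀ = 0.297.
PN = (p₁ − p₀)/p₁ = (0.621 − 0.297) / 0.621 ≈ 0.52174.
Attributable cases ≈ PN × (exposed cases) = 0.52174 × 1618 ≈ 844.17.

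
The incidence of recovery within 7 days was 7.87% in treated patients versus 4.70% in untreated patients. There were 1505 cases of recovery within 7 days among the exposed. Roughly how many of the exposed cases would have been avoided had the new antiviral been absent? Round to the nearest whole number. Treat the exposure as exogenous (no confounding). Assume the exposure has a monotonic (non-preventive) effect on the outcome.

about 606 cases

p₁ = 0.0787, p₀ = 0.047.
PN = (p₁ − p₀)/p₁ = (0.0787 − 0.047) / 0.0787 ≈ 0.40280.
Attributable cases ≈ PN × (exposed cases) = 0.40280 × 1505 ≈ 606.21.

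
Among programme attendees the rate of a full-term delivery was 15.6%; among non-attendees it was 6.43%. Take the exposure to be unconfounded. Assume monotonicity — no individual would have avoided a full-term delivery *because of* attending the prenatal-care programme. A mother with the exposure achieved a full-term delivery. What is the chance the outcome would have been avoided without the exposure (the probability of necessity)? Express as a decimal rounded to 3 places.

p₁ = 0.156, p₀ = 0.0643.
Under exogeneity and monotonicity, PN = (p₁ − p₀) / p₁.
PN = (0.156 − 0.0643) / 0.156 = 0.0917 / 0.156 ≈ 0.5878

PN ≈ 0.588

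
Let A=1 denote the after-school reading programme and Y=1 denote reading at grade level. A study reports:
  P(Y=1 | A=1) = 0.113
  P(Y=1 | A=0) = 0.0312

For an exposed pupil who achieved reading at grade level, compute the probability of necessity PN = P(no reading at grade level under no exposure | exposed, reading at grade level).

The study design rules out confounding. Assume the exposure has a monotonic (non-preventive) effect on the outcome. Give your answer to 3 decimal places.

PN ≈ 0.724

Let p₁ = 0.113, p₀ = 0.0312.
Under exogeneity and monotonicity, PN = (p₁ − p₀) / p₁.
PN = (0.113 − 0.0312) / 0.113 = 0.0818 / 0.113 ≈ 0.7239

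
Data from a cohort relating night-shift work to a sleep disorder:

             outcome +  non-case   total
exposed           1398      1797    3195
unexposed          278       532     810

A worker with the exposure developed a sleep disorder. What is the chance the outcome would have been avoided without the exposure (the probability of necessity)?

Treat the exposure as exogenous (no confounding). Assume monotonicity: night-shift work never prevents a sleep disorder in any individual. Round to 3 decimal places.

PN ≈ 0.216

p₁ = P(outcome | exposed) = 1398/3195 = 0.43756
p₀ = P(outcome | unexposed) = 278/810 = 0.34321
Under exogeneity and monotonicity, PN = (p₁ − p₀)/p₁.
PN = (0.43756 − 0.34321) / 0.43756 ≈ 0.2156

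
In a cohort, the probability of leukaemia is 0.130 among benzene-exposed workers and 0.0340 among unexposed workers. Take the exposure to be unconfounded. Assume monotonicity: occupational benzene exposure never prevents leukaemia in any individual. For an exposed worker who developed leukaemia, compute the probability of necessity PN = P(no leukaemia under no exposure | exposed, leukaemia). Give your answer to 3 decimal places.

Let p₁ = 0.13, p₀ = 0.034.
Under exogeneity and monotonicity, PN = (p₁ − p₀) / p₁.
PN = (0.13 − 0.034) / 0.13 = 0.096 / 0.13 ≈ 0.7385

PN ≈ 0.738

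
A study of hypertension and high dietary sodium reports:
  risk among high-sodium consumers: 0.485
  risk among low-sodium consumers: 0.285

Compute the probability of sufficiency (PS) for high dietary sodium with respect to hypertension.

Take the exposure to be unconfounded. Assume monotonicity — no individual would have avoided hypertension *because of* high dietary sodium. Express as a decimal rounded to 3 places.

Let p₁ = 0.485, p₀ = 0.285.
Under exogeneity and monotonicity, PS = (p₁ − p₀) / (1 − p₀).
PS = (0.485 − 0.285) / (1 − 0.285) = 0.2 / 0.715 ≈ 0.2797

PS ≈ 0.280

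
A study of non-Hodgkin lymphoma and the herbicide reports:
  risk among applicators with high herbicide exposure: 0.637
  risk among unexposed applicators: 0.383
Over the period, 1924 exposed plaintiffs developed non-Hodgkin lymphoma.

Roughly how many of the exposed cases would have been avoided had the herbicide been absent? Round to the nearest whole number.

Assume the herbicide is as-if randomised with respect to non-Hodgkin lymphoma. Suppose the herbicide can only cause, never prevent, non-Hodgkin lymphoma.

about 767 cases

Let p₁ = 0.637, p₀ = 0.383.
PN = (p₁ − p₀)/p₁ = (0.637 − 0.383) / 0.637 ≈ 0.39874.
Attributable cases ≈ PN × (exposed cases) = 0.39874 × 1924 ≈ 767.18.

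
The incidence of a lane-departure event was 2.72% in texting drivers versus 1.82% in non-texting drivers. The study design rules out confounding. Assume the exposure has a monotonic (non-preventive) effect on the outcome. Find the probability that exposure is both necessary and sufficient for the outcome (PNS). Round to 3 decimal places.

p₁ = 0.0272, p₀ = 0.0182.
Under exogeneity and monotonicity, PNS = p₁ − p₀.
PNS = 0.0272 − 0.0182 = 0.009

PNS ≈ 0.009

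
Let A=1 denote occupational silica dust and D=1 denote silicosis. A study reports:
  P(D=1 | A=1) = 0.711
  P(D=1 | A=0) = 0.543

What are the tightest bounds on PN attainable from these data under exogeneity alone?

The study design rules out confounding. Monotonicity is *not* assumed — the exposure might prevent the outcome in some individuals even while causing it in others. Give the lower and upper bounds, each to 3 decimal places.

0.236 ≤ PN ≤ 0.643

Let p₁ = 0.711, p₀ = 0.543.
Under exogeneity alone the bounds on PN are max{0,(p₁−p₀)/p₁} ≤ PN ≤ min{1,(1−p₀)/p₁}.
  lower = (p₁ − p₀)/p₁ = 0.168 / 0.711 ≈ 0.2363
  upper = min{1, (1 − p₀)/p₁} = 0.457 / 0.711 ≈ 0.6428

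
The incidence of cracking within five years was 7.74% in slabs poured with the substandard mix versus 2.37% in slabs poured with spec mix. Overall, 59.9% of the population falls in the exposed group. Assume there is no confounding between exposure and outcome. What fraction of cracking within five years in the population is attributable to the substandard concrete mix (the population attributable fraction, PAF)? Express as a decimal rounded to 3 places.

p₁ = 0.0774, p₀ = 0.0237.
Overall risk P(Y=1) = π·p₁ + (1−π)·p₀ = 0.599×0.0774 + 0.401×0.0237 = 0.055866.
Under exogeneity, PAF = [P(Y=1) − p₀] / P(Y=1).
PAF = (0.055866 − 0.0237) / 0.055866 ≈ 0.5758

PAF ≈ 0.576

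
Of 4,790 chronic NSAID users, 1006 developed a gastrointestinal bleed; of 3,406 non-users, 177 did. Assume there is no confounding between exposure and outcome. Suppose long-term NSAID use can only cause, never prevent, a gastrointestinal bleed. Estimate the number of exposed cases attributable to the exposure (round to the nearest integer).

about 757 cases

p₁ = P(outcome | exposed) = 1006/4790 = 0.21002
p₀ = P(outcome | unexposed) = 177/3406 = 0.051967
PN = (p₁ − p₀)/p₁ = (0.21002 − 0.051967) / 0.21002 ≈ 0.75256.
Attributable cases ≈ PN × (exposed cases) = 0.75256 × 1006 ≈ 757.08.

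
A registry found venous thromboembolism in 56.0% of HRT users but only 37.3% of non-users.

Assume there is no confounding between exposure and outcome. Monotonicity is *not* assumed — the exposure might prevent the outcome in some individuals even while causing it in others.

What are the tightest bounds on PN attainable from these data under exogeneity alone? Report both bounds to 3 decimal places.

0.334 ≤ PN ≤ 1.000

p₁ = 0.56, p₀ = 0.373.
Under exogeneity alone the bounds on PN are max{0,(p₁−p₀)/p₁} ≤ PN ≤ min{1,(1−p₀)/p₁}.
  lower = (p₁ − p₀)/p₁ = 0.187 / 0.56 ≈ 0.3339
  upper = min{1, (1 − p₀)/p₁} = 0.627 / 0.56 ≈ 1.1196 → capped at 1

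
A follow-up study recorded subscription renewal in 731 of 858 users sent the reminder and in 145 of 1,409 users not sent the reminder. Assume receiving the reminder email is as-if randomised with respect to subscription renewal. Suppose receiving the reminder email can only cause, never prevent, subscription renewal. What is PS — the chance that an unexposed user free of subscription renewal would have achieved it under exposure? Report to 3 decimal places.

p₁ = P(outcome | exposed) = 731/858 = 0.85198
p₀ = P(outcome | unexposed) = 145/1409 = 0.10291
Under exogeneity and monotonicity, PS = (p₁ − p₀) / (1 − p₀).
PS = (0.85198 − 0.10291) / (1 − 0.10291) = 0.74907 / 0.89709 ≈ 0.8350

PS ≈ 0.835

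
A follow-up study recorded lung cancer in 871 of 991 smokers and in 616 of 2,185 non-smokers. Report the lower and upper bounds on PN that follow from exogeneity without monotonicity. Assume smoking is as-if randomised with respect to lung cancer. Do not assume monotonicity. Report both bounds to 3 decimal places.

p₁ = P(outcome | exposed) = 871/991 = 0.87891
p₀ = P(outcome | unexposed) = 616/2185 = 0.28192
Under exogeneity alone the bounds on PN are max{0,(p₁−p₀)/p₁} ≤ PN ≤ min{1,(1−p₀)/p₁}.
  lower = (p₁ − p₀)/p₁ = 0.59699 / 0.87891 ≈ 0.6792
  upper = min{1, (1 − p₀)/p₁} = 0.71808 / 0.87891 ≈ 0.8170

0.679 ≤ PN ≤ 0.817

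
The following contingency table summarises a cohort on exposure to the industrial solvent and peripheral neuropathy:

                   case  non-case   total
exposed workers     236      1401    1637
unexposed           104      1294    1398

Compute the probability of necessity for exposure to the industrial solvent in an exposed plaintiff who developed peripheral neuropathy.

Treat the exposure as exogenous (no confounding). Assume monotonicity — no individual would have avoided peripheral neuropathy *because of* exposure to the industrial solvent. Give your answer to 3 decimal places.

PN ≈ 0.484

p₁ = P(outcome | exposed) = 236/1637 = 0.14417
p₀ = P(outcome | unexposed) = 104/1398 = 0.074392
Under exogeneity and monotonicity, PN = (p₁ − p₀) / p₁.
PN = (0.14417 − 0.074392) / 0.14417 = 0.069774 / 0.14417 ≈ 0.4840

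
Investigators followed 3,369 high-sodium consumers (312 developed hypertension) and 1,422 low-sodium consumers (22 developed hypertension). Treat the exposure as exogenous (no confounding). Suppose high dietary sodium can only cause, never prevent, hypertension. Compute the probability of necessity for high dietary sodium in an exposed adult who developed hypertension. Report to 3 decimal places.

p₁ = P(outcome | exposed) = 312/3369 = 0.092609
p₀ = P(outcome | unexposed) = 22/1422 = 0.015471
Under exogeneity and monotonicity, PN = (p₁ − p₀) / p₁.
PN = (0.092609 − 0.015471) / 0.092609 = 0.077138 / 0.092609 ≈ 0.8329

PN ≈ 0.833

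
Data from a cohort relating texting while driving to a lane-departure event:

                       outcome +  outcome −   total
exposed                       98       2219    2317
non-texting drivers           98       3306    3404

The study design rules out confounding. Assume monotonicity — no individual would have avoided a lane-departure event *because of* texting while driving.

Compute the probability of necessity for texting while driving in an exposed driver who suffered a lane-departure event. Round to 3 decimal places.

PN ≈ 0.319

p₁ = P(outcome | exposed) = 98/2317 = 0.042296
p₀ = P(outcome | unexposed) = 98/3404 = 0.02879
Under exogeneity and monotonicity, PN = (p₁ − p₀)/p₁.
PN = (0.042296 − 0.02879) / 0.042296 ≈ 0.3193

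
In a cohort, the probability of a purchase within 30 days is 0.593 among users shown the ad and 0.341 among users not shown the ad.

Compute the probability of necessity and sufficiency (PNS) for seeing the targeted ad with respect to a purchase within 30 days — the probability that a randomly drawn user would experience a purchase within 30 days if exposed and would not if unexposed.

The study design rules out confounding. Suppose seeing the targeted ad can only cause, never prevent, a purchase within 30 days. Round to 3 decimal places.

Let p₁ = 0.593, p₀ = 0.341.
Under exogeneity and monotonicity, PNS = p₁ − p₀.
PNS = 0.593 − 0.341 = 0.252

PNS ≈ 0.252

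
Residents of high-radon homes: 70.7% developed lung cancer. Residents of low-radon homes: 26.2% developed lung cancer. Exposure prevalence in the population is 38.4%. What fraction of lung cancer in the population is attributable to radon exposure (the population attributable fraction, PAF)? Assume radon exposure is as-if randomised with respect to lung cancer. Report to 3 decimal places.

p₁ = 0.707, p₀ = 0.262.
Overall risk P(Y=1) = π·p₁ + (1−π)·p₀ = 0.384×0.707 + 0.616×0.262 = 0.43288.
Under exogeneity, PAF = [P(Y=1) − p₀] / P(Y=1).
PAF = (0.43288 − 0.262) / 0.43288 ≈ 0.3948

PAF ≈ 0.395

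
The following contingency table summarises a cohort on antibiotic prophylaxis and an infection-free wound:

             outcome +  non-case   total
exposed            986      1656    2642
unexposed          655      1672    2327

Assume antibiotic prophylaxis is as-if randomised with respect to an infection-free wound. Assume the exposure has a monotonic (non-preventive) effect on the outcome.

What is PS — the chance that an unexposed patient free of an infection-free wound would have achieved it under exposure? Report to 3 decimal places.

p₁ = P(outcome | exposed) = 986/2642 = 0.3732
p₀ = P(outcome | unexposed) = 655/2327 = 0.28148
Under exogeneity and monotonicity, PS = (p₁ − p₀)/(1 − p₀).
PS = (0.3732 − 0.28148) / 0.71852 ≈ 0.1277

PS ≈ 0.128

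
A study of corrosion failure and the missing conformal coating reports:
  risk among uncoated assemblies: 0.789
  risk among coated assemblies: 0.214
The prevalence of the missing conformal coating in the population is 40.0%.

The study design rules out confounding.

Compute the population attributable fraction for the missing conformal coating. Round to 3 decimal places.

Let p₁ = 0.789, p₀ = 0.214.
Overall risk P(Y=1) = π·p₁ + (1−π)·p₀ = 0.4×0.789 + 0.6×0.214 = 0.444.
Under exogeneity, PAF = [P(Y=1) − p₀] / P(Y=1).
PAF = (0.444 − 0.214) / 0.444 ≈ 0.5180

PAF ≈ 0.518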